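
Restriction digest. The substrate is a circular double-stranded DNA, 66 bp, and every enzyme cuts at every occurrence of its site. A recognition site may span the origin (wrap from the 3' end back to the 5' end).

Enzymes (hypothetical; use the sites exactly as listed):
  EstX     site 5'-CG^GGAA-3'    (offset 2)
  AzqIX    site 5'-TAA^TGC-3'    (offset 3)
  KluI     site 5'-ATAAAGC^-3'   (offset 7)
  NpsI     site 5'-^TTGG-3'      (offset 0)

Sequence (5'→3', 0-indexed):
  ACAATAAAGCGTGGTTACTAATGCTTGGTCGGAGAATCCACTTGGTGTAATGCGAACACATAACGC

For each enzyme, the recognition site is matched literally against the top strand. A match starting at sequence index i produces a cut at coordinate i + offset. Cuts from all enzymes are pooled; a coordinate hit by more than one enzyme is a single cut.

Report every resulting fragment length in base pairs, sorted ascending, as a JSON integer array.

[3,9,11,17,26]

Scan for sites:
  EstX (CGGGAA, off=2): no sites
  AzqIX TAATGC/3: at [18, 47] ⇒ [21, 50]
  KluI ATAAAGC/7: at [3] ⇒ [10]
  NpsI TTGG/0: at [24, 41] ⇒ [24, 41]

Pooled cuts: [10, 21, 24, 41, 50]

Fragments:
  10→21: 11 bp
  21→24: 3 bp
  24→41: 17 bp
  41→50: 9 bp
  50→10 (wrap): 66-50+10 = 26 bp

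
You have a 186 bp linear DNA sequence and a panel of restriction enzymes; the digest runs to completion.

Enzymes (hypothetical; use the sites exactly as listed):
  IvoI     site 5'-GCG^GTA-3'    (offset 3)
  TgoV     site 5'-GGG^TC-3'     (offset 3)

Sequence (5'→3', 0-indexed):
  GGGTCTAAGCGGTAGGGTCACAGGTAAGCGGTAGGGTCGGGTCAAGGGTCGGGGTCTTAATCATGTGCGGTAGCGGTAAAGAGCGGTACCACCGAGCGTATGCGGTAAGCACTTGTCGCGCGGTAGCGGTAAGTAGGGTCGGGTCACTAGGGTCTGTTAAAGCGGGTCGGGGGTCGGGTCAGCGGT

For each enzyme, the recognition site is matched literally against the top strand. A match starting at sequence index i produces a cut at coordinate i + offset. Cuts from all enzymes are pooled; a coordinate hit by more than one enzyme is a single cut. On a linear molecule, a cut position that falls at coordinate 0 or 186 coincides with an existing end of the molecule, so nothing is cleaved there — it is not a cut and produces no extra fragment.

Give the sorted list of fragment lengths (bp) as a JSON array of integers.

Per-enzyme occurrences:
  IvoI (GCGGTA, off=3): starts [8, 27, 66, 72, 82, 101, 119, 125] → cuts [11, 30, 69, 75, 85, 104, 122, 128]
  TgoV (GGGTC, off=3): starts [0, 14, 33, 38, 45, 51, 135, 140, 149, 163, 170, 175] → cuts [3, 17, 36, 41, 48, 54, 138, 143, 152, 166, 173, 178]

Pooled cuts: [3, 11, 17, 30, 36, 41, 48, 54, 69, 75, 85, 104, 122, 128, 138, 143, 152, 166, 173, 178]

Fragment lengths:
  [0,3): 3 bp
  [3,11): 8 bp
  [11,17): 6 bp
  [17,30): 13 bp
  [30,36): 6 bp
  [36,41): 5 bp
  [41,48): 7 bp
  [48,54): 6 bp
  [54,69): 15 bp
  [69,75): 6 bp
  [75,85): 10 bp
  [85,104): 19 bp
  [104,122): 18 bp
  [122,128): 6 bp
  [128,138): 10 bp
  [138,143): 5 bp
  [143,152): 9 bp
  [152,166): 14 bp
  [166,173): 7 bp
  [173,178): 5 bp
  [178,186): 8 bp

[3,5,5,5,6,6,6,6,6,7,7,8,8,9,10,10,13,14,15,18,19]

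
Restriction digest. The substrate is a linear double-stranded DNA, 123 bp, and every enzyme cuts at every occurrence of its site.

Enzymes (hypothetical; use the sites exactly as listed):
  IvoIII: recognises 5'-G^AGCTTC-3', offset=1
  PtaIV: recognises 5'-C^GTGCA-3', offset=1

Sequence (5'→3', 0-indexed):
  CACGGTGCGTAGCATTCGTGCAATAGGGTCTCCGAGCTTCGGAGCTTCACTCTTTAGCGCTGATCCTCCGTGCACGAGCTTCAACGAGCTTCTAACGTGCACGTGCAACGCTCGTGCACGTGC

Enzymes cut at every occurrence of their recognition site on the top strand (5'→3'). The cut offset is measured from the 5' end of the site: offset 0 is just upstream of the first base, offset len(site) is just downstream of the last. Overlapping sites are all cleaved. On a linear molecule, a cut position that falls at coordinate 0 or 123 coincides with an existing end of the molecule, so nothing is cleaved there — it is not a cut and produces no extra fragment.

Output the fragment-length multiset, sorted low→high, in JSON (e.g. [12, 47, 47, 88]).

[6,7,8,10,10,10,11,17,17,27]

Per-enzyme occurrences:
  IvoIII GAGCTTC/1: at [33, 41, 75, 85] ⇒ [34, 42, 76, 86]
  PtaIV CGTGCA/1: at [16, 68, 95, 101, 112] ⇒ [17, 69, 96, 102, 113]

Pooled cuts: [17, 34, 42, 69, 76, 86, 96, 102, 113]

Fragment lengths:
  [0,17): 17 bp
  [17,34): 17 bp
  [34,42): 8 bp
  [42,69): 27 bp
  [69,76): 7 bp
  [76,86): 10 bp
  [86,96): 10 bp
  [96,102): 6 bp
  [102,113): 11 bp
  [113,123): 10 bp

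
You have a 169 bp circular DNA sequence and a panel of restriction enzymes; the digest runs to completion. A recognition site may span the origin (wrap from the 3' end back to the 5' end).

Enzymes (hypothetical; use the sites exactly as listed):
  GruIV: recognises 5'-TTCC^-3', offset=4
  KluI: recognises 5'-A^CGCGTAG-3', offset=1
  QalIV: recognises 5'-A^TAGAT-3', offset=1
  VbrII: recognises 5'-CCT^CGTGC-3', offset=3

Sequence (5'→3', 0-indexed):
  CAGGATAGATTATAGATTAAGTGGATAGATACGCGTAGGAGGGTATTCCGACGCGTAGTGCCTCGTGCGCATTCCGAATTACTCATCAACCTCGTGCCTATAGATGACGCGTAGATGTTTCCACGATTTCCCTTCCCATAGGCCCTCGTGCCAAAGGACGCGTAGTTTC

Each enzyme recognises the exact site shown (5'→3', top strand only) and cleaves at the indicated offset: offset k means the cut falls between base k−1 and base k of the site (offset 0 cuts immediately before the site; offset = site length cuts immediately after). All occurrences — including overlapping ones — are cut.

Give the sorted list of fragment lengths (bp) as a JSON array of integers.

Per-enzyme occurrences:
  GruIV TTCC/4: at [45, 71, 118, 127, 132, 166] ⇒ [1, 49, 75, 122, 131, 136]
  KluI ACGCGTAG/1: at [30, 50, 106, 157] ⇒ [31, 51, 107, 158]
  QalIV ATAGAT/1: at [4, 11, 24, 99] ⇒ [5, 12, 25, 100]
  VbrII CCTCGTGC/3: at [60, 89, 143] ⇒ [63, 92, 146]

Pooled cuts: [1, 5, 12, 25, 31, 49, 51, 63, 75, 92, 100, 107, 122, 131, 136, 146, 158]

Fragments:
  1→5: 4 bp
  5→12: 7 bp
  12→25: 13 bp
  25→31: 6 bp
  31→49: 18 bp
  49→51: 2 bp
  51→63: 12 bp
  63→75: 12 bp
  75→92: 17 bp
  92→100: 8 bp
  100→107: 7 bp
  107→122: 15 bp
  122→131: 9 bp
  131→136: 5 bp
  136→146: 10 bp
  146→158: 12 bp
  158→1 (wrap): 169-158+1 = 12 bp

[2,4,5,6,7,7,8,9,10,12,12,12,12,13,15,17,18]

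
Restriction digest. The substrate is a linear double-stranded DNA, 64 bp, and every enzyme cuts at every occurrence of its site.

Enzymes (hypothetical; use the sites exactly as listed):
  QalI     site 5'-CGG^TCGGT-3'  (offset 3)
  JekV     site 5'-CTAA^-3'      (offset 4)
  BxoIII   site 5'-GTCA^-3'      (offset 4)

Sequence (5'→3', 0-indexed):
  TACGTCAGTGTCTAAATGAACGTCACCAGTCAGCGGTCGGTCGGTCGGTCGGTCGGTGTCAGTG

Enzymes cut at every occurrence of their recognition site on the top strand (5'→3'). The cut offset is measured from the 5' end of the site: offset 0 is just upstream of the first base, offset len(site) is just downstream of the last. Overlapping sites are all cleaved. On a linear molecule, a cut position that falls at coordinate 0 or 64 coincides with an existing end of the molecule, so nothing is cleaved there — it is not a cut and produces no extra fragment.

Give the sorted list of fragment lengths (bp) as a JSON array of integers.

Site scan:
  QalI (CGGTCGGT, off=3): starts [33, 37, 41, 45, 49] → cuts [36, 40, 44, 48, 52]
  JekV (CTAA, off=4): starts [11] → cuts [15]
  BxoIII (GTCA, off=4): starts [3, 21, 28, 57] → cuts [7, 25, 32, 61]

All cut coordinates (distinct, sorted): [7, 15, 25, 32, 36, 40, 44, 48, 52, 61]

Fragments:
  [0,7): 7 bp
  [7,15): 8 bp
  [15,25): 10 bp
  [25,32): 7 bp
  [32,36): 4 bp
  [36,40): 4 bp
  [40,44): 4 bp
  [44,48): 4 bp
  [48,52): 4 bp
  [52,61): 9 bp
  [61,64): 3 bp

[3,4,4,4,4,4,7,7,8,9,10]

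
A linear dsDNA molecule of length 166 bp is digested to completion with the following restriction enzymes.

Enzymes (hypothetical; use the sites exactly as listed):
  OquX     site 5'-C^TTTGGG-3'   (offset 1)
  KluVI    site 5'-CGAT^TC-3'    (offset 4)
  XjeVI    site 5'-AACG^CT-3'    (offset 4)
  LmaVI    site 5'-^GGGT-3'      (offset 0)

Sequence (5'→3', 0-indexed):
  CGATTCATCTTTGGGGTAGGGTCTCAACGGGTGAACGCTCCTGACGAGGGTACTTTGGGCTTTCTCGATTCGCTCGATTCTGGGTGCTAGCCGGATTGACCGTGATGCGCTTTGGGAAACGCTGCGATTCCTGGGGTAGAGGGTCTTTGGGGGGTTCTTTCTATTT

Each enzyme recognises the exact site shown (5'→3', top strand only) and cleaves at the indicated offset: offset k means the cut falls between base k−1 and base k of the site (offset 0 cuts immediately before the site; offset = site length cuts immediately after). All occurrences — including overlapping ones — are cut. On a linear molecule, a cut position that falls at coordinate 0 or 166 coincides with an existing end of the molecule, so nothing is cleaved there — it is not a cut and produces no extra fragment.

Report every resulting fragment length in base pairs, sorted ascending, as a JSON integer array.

Scan for sites:
  OquX CTTTGGG/1: at [8, 52, 109, 144] ⇒ [9, 53, 110, 145]
  KluVI CGATTC/4: at [0, 65, 74, 124] ⇒ [4, 69, 78, 128]
  XjeVI AACGCT/4: at [33, 117] ⇒ [37, 121]
  LmaVI GGGT/0: at [13, 18, 28, 47, 81, 133, 140, 151] ⇒ [13, 18, 28, 47, 81, 133, 140, 151]

Pooled cuts: [4, 9, 13, 18, 28, 37, 47, 53, 69, 78, 81, 110, 121, 128, 133, 140, 145, 151]

Fragment lengths:
  [0,4): 4 bp
  [4,9): 5 bp
  [9,13): 4 bp
  [13,18): 5 bp
  [18,28): 10 bp
  [28,37): 9 bp
  [37,47): 10 bp
  [47,53): 6 bp
  [53,69): 16 bp
  [69,78): 9 bp
  [78,81): 3 bp
  [81,110): 29 bp
  [110,121): 11 bp
  [121,128): 7 bp
  [128,133): 5 bp
  [133,140): 7 bp
  [140,145): 5 bp
  [145,151): 6 bp
  [151,166): 15 bp

[3,4,4,5,5,5,5,6,6,7,7,9,9,10,10,11,15,16,29]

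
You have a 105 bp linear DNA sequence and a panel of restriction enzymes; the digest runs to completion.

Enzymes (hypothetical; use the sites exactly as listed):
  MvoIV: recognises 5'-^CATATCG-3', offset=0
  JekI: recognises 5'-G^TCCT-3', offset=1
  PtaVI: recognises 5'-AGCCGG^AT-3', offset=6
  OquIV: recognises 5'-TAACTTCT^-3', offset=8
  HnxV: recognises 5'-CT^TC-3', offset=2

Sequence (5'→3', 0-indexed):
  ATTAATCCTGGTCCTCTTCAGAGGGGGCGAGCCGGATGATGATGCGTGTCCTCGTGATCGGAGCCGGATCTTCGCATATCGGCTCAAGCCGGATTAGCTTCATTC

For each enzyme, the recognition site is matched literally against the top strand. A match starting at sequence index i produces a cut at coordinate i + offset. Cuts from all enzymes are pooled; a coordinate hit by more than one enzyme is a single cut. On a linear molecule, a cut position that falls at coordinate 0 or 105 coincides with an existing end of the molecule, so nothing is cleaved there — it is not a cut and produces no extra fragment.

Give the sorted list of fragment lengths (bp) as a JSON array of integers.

Site scan:
  MvoIV (CATATCG, off=0): starts [74] → cuts [74]
  JekI (GTCCT, off=1): starts [10, 47] → cuts [11, 48]
  PtaVI (AGCCGGAT, off=6): starts [29, 61, 86] → cuts [35, 67, 92]
  OquIV (TAACTTCT, off=8): no sites
  HnxV (CTTC, off=2): starts [15, 69, 97] → cuts [17, 71, 99]

All cut coordinates (distinct, sorted): [11, 17, 35, 48, 67, 71, 74, 92, 99]

Fragment lengths:
  [0,11): 11 bp
  [11,17): 6 bp
  [17,35): 18 bp
  [35,48): 13 bp
  [48,67): 19 bp
  [67,71): 4 bp
  [71,74): 3 bp
  [74,92): 18 bp
  [92,99): 7 bp
  [99,105): 6 bp

[3,4,6,6,7,11,13,18,18,19]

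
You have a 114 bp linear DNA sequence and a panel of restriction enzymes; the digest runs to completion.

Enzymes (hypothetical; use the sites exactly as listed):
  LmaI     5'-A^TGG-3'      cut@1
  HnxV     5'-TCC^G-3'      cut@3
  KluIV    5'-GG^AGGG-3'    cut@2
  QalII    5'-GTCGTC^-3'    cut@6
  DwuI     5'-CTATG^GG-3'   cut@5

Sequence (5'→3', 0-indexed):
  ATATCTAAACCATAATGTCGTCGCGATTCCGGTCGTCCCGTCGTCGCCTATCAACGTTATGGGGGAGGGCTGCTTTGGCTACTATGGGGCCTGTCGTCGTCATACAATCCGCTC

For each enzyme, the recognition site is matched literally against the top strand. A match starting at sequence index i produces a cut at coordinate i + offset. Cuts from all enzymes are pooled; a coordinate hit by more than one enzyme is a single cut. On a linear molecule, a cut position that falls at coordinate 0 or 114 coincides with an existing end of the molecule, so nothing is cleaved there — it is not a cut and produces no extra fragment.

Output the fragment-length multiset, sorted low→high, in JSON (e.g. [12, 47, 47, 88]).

[2,3,4,6,7,8,8,9,12,14,19,22]

Scan for sites:
  LmaI (ATGG, off=1): starts [58, 83] → cuts [59, 84]
  HnxV (TCCG, off=3): starts [27, 107] → cuts [30, 110]
  KluIV (GGAGGG, off=2): starts [63] → cuts [65]
  QalII (GTCGTC, off=6): starts [16, 31, 39, 92, 95] → cuts [22, 37, 45, 98, 101]
  DwuI (CTATGGG, off=5): starts [81] → cuts [86]

All cut coordinates (distinct, sorted): [22, 30, 37, 45, 59, 65, 84, 86, 98, 101, 110]

Fragment lengths:
  [0,22): 22 bp
  [22,30): 8 bp
  [30,37): 7 bp
  [37,45): 8 bp
  [45,59): 14 bp
  [59,65): 6 bp
  [65,84): 19 bp
  [84,86): 2 bp
  [86,98): 12 bp
  [98,101): 3 bp
  [101,110): 9 bp
  [110,114): 4 bp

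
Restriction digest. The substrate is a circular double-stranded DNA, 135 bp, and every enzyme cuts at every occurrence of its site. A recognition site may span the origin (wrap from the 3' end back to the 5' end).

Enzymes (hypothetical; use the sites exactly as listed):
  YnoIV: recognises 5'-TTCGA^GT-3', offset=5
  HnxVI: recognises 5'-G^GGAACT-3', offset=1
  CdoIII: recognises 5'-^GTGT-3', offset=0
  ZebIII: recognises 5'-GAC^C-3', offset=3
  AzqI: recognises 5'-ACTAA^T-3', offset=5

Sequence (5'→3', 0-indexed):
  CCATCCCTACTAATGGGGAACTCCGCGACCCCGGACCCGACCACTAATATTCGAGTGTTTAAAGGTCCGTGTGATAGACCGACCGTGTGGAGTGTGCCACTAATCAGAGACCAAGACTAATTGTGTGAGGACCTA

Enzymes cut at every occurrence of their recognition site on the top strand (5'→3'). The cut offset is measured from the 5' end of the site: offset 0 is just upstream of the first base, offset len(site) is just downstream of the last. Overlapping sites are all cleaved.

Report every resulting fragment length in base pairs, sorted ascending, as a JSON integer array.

[1,2,3,4,5,6,7,7,7,8,9,10,11,12,13,14,16]

Site scan:
  YnoIV (TTCGAGT, off=5): starts [49] → cuts [54]
  HnxVI (GGGAACT, off=1): starts [15] → cuts [16]
  CdoIII (GTGT, off=0): starts [54, 68, 84, 91, 122] → cuts [54, 68, 84, 91, 122]
  ZebIII (GACC, off=3): starts [26, 33, 38, 76, 80, 108, 129] → cuts [29, 36, 41, 79, 83, 111, 132]
  AzqI (ACTAAT, off=5): starts [8, 42, 98, 115] → cuts [13, 47, 103, 120]

All cut coordinates (distinct, sorted): [13, 16, 29, 36, 41, 47, 54, 68, 79, 83, 84, 91, 103, 111, 120, 122, 132]

Fragments:
  13→16: 3 bp
  16→29: 13 bp
  29→36: 7 bp
  36→41: 5 bp
  41→47: 6 bp
  47→54: 7 bp
  54→68: 14 bp
  68→79: 11 bp
  79→83: 4 bp
  83→84: 1 bp
  84→91: 7 bp
  91→103: 12 bp
  103→111: 8 bp
  111→120: 9 bp
  120→122: 2 bp
  122→132: 10 bp
  132→13 (wrap): 135-132+13 = 16 bp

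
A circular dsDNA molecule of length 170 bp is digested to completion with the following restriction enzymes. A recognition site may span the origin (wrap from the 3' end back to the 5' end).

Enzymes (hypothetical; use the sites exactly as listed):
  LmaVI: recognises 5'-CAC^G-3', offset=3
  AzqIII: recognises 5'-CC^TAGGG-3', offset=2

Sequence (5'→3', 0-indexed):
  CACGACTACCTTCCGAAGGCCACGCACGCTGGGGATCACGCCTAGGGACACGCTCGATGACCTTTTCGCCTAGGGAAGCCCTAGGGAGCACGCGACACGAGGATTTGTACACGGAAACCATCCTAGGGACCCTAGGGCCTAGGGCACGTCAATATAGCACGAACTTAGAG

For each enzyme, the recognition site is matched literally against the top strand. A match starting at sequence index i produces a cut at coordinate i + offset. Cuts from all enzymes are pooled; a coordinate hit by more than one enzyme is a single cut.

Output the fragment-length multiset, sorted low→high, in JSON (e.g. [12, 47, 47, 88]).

Site scan:
  LmaVI (CACG, off=3): starts [0, 20, 24, 36, 48, 88, 95, 109, 144, 157] → cuts [3, 23, 27, 39, 51, 91, 98, 112, 147, 160]
  AzqIII (CCTAGGG, off=2): starts [40, 68, 79, 121, 130, 137] → cuts [42, 70, 81, 123, 132, 139]

Pooled cuts: [3, 23, 27, 39, 42, 51, 70, 81, 91, 98, 112, 123, 132, 139, 147, 160]

Fragment lengths:
  3→23: 20 bp
  23→27: 4 bp
  27→39: 12 bp
  39→42: 3 bp
  42→51: 9 bp
  51→70: 19 bp
  70→81: 11 bp
  81→91: 10 bp
  91→98: 7 bp
  98→112: 14 bp
  112→123: 11 bp
  123→132: 9 bp
  132→139: 7 bp
  139→147: 8 bp
  147→160: 13 bp
  160→3 (wrap): 170-160+3 = 13 bp

[3,4,7,7,8,9,9,10,11,11,12,13,13,14,19,20]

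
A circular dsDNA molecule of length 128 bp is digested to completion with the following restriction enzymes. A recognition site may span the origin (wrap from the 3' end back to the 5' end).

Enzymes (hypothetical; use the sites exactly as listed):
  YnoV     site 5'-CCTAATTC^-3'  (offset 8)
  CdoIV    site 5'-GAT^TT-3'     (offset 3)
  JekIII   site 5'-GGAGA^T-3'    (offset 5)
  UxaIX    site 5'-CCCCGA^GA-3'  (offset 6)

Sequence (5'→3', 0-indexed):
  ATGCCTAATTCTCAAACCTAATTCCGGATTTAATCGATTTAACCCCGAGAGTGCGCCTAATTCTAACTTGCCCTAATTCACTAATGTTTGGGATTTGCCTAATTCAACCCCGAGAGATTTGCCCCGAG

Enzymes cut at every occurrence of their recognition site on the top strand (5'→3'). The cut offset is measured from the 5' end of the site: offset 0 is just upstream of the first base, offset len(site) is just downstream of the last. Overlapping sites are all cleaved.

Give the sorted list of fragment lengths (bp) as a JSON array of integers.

[5,5,8,9,9,10,11,12,13,15,15,16]

Scan for sites:
  YnoV CCTAATTC/8: at [3, 16, 55, 71, 97] ⇒ [11, 24, 63, 79, 105]
  CdoIV GATTT/3: at [26, 35, 91, 115] ⇒ [29, 38, 94, 118]
  JekIII (GGAGAT, off=5): no sites
  UxaIX CCCCGAGA/6: at [42, 107, 121] ⇒ [48, 113, 127]

All cut coordinates (distinct, sorted): [11, 24, 29, 38, 48, 63, 79, 94, 105, 113, 118, 127]

Fragment lengths:
  11→24: 13 bp
  24→29: 5 bp
  29→38: 9 bp
  38→48: 10 bp
  48→63: 15 bp
  63→79: 16 bp
  79→94: 15 bp
  94→105: 11 bp
  105→113: 8 bp
  113→118: 5 bp
  118→127: 9 bp
  127→11 (wrap): 128-127+11 = 12 bp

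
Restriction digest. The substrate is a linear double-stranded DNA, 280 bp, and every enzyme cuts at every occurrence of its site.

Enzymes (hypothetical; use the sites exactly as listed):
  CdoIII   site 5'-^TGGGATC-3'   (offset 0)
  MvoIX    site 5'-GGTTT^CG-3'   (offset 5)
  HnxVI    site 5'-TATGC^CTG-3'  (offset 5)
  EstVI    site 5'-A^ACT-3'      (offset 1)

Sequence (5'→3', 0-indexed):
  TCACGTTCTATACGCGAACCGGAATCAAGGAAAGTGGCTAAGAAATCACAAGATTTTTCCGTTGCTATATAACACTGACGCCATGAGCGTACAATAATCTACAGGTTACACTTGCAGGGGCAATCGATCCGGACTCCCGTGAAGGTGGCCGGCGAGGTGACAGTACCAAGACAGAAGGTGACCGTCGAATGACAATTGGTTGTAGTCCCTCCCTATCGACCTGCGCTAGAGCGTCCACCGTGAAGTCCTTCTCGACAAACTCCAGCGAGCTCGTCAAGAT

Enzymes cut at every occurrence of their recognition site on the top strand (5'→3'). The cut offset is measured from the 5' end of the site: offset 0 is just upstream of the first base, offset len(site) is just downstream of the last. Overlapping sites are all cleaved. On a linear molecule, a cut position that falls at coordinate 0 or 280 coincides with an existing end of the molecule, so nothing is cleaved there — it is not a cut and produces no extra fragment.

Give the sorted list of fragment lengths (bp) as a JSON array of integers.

[22,258]

Scan for sites:
  CdoIII (TGGGATC, off=0): no sites
  MvoIX (GGTTTCG, off=5): no sites
  HnxVI (TATGCCTG, off=5): no sites
  EstVI AACT/1: at [257] ⇒ [258]

Pooled cuts: [258]

Fragment lengths:
  [0,258): 258 bp
  [258,280): 22 bp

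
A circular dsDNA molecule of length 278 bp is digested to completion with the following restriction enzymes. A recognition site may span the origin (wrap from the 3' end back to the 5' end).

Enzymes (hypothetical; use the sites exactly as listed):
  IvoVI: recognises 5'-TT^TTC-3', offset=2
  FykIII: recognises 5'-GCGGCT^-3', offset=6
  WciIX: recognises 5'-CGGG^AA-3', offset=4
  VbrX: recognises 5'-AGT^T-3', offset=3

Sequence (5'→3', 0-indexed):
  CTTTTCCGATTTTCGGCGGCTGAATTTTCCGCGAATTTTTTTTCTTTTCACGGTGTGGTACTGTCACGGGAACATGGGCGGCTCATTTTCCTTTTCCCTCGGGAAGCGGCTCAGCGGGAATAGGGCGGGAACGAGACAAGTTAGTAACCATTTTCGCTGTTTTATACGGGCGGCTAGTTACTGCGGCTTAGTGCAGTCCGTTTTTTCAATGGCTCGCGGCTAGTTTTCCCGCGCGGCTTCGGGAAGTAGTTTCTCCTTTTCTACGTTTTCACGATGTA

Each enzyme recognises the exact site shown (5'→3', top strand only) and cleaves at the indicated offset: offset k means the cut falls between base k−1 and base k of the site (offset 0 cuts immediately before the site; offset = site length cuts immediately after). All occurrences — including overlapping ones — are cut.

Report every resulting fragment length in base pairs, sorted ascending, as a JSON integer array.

[1,3,3,4,5,5,5,6,7,7,8,8,8,9,10,10,10,11,11,12,13,13,14,15,16,17,23,24]

Site scan:
  IvoVI (TTTTC, off=2): starts [1, 9, 24, 39, 44, 85, 91, 150, 202, 223, 256, 265] → cuts [3, 11, 26, 41, 46, 87, 93, 152, 204, 225, 258, 267]
  FykIII (GCGGCT, off=6): starts [15, 77, 105, 169, 182, 215, 232] → cuts [21, 83, 111, 175, 188, 221, 238]
  WciIX (CGGGAA, off=4): starts [66, 99, 114, 125, 239] → cuts [70, 103, 118, 129, 243]
  VbrX (AGTT, off=3): starts [138, 175, 221, 247] → cuts [141, 178, 224, 250]

All cut coordinates (distinct, sorted): [3, 11, 21, 26, 41, 46, 70, 83, 87, 93, 103, 111, 118, 129, 141, 152, 175, 178, 188, 204, 221, 224, 225, 238, 243, 250, 258, 267]

Fragments:
  3→11: 8 bp
  11→21: 10 bp
  21→26: 5 bp
  26→41: 15 bp
  41→46: 5 bp
  46→70: 24 bp
  70→83: 13 bp
  83→87: 4 bp
  87→93: 6 bp
  93→103: 10 bp
  103→111: 8 bp
  111→118: 7 bp
  118→129: 11 bp
  129→141: 12 bp
  141→152: 11 bp
  152→175: 23 bp
  175→178: 3 bp
  178→188: 10 bp
  188→204: 16 bp
  204→221: 17 bp
  221→224: 3 bp
  224→225: 1 bp
  225→238: 13 bp
  238→243: 5 bp
  243→250: 7 bp
  250→258: 8 bp
  258→267: 9 bp
  267→3 (wrap): 278-267+3 = 14 bp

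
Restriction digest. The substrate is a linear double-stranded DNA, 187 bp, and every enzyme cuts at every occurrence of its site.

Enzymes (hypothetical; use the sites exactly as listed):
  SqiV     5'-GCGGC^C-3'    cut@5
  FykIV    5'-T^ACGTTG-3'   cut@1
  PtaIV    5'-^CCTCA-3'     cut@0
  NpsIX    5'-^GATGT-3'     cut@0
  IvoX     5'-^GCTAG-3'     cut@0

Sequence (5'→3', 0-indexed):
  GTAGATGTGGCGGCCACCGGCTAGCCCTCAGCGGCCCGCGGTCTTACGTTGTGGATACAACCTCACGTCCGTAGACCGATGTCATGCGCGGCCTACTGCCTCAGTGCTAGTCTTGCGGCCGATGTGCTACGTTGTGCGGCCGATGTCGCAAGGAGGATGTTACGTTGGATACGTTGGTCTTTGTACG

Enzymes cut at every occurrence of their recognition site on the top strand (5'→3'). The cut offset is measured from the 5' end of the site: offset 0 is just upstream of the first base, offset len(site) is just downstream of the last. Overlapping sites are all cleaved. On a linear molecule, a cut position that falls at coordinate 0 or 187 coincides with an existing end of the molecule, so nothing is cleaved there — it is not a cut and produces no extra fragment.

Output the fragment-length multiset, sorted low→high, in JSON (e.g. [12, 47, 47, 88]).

[1,1,3,5,6,6,6,7,8,9,10,10,11,12,14,14,15,15,17,17]

Scan for sites:
  SqiV (GCGGCC, off=5): starts [9, 30, 87, 114, 135] → cuts [14, 35, 92, 119, 140]
  FykIV (TACGTTG, off=1): starts [44, 127, 160, 169] → cuts [45, 128, 161, 170]
  PtaIV (CCTCA, off=0): starts [25, 60, 98] → cuts [25, 60, 98]
  NpsIX (GATGT, off=0): starts [3, 77, 120, 141, 155] → cuts [3, 77, 120, 141, 155]
  IvoX (GCTAG, off=0): starts [19, 105] → cuts [19, 105]

All cut coordinates (distinct, sorted): [3, 14, 19, 25, 35, 45, 60, 77, 92, 98, 105, 119, 120, 128, 140, 141, 155, 161, 170]

Fragment lengths:
  [0,3): 3 bp
  [3,14): 11 bp
  [14,19): 5 bp
  [19,25): 6 bp
  [25,35): 10 bp
  [35,45): 10 bp
  [45,60): 15 bp
  [60,77): 17 bp
  [77,92): 15 bp
  [92,98): 6 bp
  [98,105): 7 bp
  [105,119): 14 bp
  [119,120): 1 bp
  [120,128): 8 bp
  [128,140): 12 bp
  [140,141): 1 bp
  [141,155): 14 bp
  [155,161): 6 bp
  [161,170): 9 bp
  [170,187): 17 bp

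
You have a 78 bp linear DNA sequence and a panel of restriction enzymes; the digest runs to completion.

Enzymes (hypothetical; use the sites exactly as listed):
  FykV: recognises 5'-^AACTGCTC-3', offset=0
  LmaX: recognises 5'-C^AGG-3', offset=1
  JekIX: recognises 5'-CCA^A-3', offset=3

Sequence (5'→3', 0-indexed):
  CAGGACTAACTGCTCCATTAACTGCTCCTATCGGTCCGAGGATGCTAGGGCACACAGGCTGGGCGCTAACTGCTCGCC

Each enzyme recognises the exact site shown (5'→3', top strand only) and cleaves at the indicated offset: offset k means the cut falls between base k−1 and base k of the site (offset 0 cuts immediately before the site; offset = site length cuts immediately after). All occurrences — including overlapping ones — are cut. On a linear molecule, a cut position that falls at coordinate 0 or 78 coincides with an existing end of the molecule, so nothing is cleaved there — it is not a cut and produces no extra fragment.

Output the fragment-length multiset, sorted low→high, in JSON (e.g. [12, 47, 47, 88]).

[1,6,11,12,12,36]

Per-enzyme occurrences:
  FykV (AACTGCTC, off=0): starts [7, 19, 67] → cuts [7, 19, 67]
  LmaX (CAGG, off=1): starts [0, 54] → cuts [1, 55]
  JekIX (CCAA, off=3): no sites

All cut coordinates (distinct, sorted): [1, 7, 19, 55, 67]

Fragment lengths:
  [0,1): 1 bp
  [1,7): 6 bp
  [7,19): 12 bp
  [19,55): 36 bp
  [55,67): 12 bp
  [67,78): 11 bp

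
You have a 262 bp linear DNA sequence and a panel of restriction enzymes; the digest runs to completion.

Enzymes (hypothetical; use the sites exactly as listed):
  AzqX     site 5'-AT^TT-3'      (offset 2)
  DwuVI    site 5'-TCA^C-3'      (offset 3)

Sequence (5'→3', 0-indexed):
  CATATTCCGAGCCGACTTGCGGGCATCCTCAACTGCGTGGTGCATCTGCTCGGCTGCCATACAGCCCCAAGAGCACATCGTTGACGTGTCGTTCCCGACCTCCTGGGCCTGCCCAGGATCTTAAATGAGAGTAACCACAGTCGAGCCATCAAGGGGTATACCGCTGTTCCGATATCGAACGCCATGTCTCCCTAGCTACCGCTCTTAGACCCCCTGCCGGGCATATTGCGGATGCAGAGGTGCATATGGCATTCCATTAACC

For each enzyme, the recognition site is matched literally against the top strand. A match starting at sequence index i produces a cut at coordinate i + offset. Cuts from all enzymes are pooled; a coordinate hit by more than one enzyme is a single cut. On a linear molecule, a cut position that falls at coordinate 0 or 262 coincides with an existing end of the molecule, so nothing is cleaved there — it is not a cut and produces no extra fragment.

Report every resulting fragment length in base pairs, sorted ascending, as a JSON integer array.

[262]

Site scan:
  AzqX (ATTT, off=2): no sites
  DwuVI (TCAC, off=3): no sites

Pooled cuts: ∅

Fragment lengths:
  no cuts → one linear fragment of 262 bp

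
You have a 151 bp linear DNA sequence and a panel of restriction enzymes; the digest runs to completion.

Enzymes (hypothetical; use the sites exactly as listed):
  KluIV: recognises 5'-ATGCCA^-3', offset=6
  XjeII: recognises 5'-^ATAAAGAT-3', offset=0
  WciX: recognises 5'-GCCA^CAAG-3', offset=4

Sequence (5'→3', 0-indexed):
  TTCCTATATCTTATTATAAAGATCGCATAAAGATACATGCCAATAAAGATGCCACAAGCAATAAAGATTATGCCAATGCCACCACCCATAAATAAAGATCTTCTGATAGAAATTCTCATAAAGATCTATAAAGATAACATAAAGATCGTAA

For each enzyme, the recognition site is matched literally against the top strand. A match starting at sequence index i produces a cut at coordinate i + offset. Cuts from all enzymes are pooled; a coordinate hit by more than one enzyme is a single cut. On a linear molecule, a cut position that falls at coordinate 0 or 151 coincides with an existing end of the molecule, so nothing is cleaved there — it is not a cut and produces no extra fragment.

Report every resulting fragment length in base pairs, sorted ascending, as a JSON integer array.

Per-enzyme occurrences:
  KluIV ATGCCA/6: at [36, 48, 69, 75] ⇒ [42, 54, 75, 81]
  XjeII ATAAAGAT/0: at [15, 26, 42, 60, 91, 117, 127, 138] ⇒ [15, 26, 42, 60, 91, 117, 127, 138]
  WciX GCCACAAG/4: at [50] ⇒ [54]

All cut coordinates (distinct, sorted): [15, 26, 42, 54, 60, 75, 81, 91, 117, 127, 138]

Fragment lengths:
  [0,15): 15 bp
  [15,26): 11 bp
  [26,42): 16 bp
  [42,54): 12 bp
  [54,60): 6 bp
  [60,75): 15 bp
  [75,81): 6 bp
  [81,91): 10 bp
  [91,117): 26 bp
  [117,127): 10 bp
  [127,138): 11 bp
  [138,151): 13 bp

[6,6,10,10,11,11,12,13,15,15,16,26]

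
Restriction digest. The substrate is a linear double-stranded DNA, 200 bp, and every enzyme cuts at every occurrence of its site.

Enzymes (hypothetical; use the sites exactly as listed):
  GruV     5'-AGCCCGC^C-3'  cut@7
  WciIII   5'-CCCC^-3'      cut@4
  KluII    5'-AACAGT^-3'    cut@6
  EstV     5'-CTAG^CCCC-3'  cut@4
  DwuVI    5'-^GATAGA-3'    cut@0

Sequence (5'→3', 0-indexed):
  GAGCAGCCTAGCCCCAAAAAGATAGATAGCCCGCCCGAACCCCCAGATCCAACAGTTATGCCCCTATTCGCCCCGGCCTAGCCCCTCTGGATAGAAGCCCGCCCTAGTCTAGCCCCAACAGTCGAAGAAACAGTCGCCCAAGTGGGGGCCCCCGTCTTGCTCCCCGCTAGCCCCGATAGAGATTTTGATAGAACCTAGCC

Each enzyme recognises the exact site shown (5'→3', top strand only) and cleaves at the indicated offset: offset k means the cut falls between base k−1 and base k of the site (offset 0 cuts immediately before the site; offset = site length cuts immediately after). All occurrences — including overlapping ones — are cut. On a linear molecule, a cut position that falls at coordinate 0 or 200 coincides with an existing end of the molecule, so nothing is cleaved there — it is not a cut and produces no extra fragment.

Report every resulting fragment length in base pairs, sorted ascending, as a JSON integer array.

Site scan:
  GruV (AGCCCGCC, off=7): starts [27, 95] → cuts [34, 102]
  WciIII (CCCC, off=4): starts [11, 39, 40, 60, 70, 81, 112, 148, 149, 161, 170] → cuts [15, 43, 44, 64, 74, 85, 116, 152, 153, 165, 174]
  KluII (AACAGT, off=6): starts [50, 116, 128] → cuts [56, 122, 134]
  EstV (CTAGCCCC, off=4): starts [7, 77, 108, 166] → cuts [11, 81, 112, 170]
  DwuVI (GATAGA, off=0): starts [20, 89, 174, 186] → cuts [20, 89, 174, 186]

All cut coordinates (distinct, sorted): [11, 15, 20, 34, 43, 44, 56, 64, 74, 81, 85, 89, 102, 112, 116, 122, 134, 152, 153, 165, 170, 174, 186]

Fragment lengths:
  [0,11): 11 bp
  [11,15): 4 bp
  [15,20): 5 bp
  [20,34): 14 bp
  [34,43): 9 bp
  [43,44): 1 bp
  [44,56): 12 bp
  [56,64): 8 bp
  [64,74): 10 bp
  [74,81): 7 bp
  [81,85): 4 bp
  [85,89): 4 bp
  [89,102): 13 bp
  [102,112): 10 bp
  [112,116): 4 bp
  [116,122): 6 bp
  [122,134): 12 bp
  [134,152): 18 bp
  [152,153): 1 bp
  [153,165): 12 bp
  [165,170): 5 bp
  [170,174): 4 bp
  [174,186): 12 bp
  [186,200): 14 bp

[1,1,4,4,4,4,4,5,5,6,7,8,9,10,10,11,12,12,12,12,13,14,14,18]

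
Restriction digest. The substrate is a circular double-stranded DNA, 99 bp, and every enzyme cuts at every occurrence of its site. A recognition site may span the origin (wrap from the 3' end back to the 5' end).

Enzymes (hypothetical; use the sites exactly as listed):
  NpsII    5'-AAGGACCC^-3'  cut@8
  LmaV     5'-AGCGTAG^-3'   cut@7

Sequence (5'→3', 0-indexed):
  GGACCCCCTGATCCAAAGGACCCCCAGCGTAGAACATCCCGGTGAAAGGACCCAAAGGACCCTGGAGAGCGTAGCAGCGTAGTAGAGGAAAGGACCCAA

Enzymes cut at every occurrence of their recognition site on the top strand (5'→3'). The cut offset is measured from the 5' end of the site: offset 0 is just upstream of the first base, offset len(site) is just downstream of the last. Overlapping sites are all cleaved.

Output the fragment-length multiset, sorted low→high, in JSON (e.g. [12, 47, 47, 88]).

Per-enzyme occurrences:
  NpsII (AAGGACCC, off=8): starts [15, 45, 54, 89, 97] → cuts [6, 23, 53, 62, 97]
  LmaV (AGCGTAG, off=7): starts [25, 67, 75] → cuts [32, 74, 82]

All cut coordinates (distinct, sorted): [6, 23, 32, 53, 62, 74, 82, 97]

Fragment lengths:
  6→23: 17 bp
  23→32: 9 bp
  32→53: 21 bp
  53→62: 9 bp
  62→74: 12 bp
  74→82: 8 bp
  82→97: 15 bp
  97→6 (wrap): 99-97+6 = 8 bp

[8,8,9,9,12,15,17,21]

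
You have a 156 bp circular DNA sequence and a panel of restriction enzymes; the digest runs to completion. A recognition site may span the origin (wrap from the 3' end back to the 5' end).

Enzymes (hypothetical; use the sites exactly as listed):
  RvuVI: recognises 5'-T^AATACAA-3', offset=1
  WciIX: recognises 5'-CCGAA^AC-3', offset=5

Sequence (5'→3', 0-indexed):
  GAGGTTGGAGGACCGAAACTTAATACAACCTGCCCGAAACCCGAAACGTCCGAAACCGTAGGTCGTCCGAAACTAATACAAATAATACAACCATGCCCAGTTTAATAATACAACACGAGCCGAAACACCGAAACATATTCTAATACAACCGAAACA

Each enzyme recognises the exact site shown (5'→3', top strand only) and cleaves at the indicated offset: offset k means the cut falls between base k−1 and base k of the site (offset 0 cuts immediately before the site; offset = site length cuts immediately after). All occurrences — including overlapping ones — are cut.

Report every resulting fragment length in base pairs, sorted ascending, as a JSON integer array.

Scan for sites:
  RvuVI (TAATACAA, off=1): starts [20, 73, 82, 105, 140] → cuts [21, 74, 83, 106, 141]
  WciIX (CCGAAAC, off=5): starts [12, 33, 40, 49, 66, 119, 127, 148] → cuts [17, 38, 45, 54, 71, 124, 132, 153]

Pooled cuts: [17, 21, 38, 45, 54, 71, 74, 83, 106, 124, 132, 141, 153]

Fragment lengths:
  17→21: 4 bp
  21→38: 17 bp
  38→45: 7 bp
  45→54: 9 bp
  54→71: 17 bp
  71→74: 3 bp
  74→83: 9 bp
  83→106: 23 bp
  106→124: 18 bp
  124→132: 8 bp
  132→141: 9 bp
  141→153: 12 bp
  153→17 (wrap): 156-153+17 = 20 bp

[3,4,7,8,9,9,9,12,17,17,18,20,23]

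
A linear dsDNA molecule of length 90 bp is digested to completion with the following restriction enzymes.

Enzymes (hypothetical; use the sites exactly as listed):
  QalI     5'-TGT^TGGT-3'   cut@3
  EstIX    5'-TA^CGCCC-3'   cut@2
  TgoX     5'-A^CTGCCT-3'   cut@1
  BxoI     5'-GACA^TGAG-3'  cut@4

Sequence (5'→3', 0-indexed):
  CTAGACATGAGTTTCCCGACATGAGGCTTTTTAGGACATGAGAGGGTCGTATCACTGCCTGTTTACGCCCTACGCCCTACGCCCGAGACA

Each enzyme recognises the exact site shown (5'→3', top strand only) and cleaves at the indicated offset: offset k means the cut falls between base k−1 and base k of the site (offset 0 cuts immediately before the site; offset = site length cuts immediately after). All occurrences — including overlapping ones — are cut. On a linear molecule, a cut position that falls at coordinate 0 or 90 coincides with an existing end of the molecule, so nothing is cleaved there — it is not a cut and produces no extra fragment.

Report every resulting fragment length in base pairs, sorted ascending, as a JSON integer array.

Per-enzyme occurrences:
  QalI (TGTTGGT, off=3): no sites
  EstIX TACGCCC/2: at [63, 70, 77] ⇒ [65, 72, 79]
  TgoX ACTGCCT/1: at [53] ⇒ [54]
  BxoI GACATGAG/4: at [3, 17, 34] ⇒ [7, 21, 38]

Pooled cuts: [7, 21, 38, 54, 65, 72, 79]

Fragment lengths:
  [0,7): 7 bp
  [7,21): 14 bp
  [21,38): 17 bp
  [38,54): 16 bp
  [54,65): 11 bp
  [65,72): 7 bp
  [72,79): 7 bp
  [79,90): 11 bp

[7,7,7,11,11,14,16,17]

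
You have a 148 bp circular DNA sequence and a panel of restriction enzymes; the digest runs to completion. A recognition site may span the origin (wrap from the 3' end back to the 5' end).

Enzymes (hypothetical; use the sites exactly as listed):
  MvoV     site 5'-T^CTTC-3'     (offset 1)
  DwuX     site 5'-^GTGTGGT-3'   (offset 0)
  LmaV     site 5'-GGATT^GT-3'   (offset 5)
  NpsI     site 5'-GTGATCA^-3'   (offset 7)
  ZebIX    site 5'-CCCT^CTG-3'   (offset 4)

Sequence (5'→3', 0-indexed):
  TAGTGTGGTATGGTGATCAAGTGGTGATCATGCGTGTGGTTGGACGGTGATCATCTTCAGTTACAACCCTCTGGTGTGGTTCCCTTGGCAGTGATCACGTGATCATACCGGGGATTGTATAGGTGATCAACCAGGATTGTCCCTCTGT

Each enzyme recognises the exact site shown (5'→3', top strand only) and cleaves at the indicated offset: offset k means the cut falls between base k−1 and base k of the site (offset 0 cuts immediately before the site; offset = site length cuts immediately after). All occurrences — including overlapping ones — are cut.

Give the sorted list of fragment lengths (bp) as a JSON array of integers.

Per-enzyme occurrences:
  MvoV TCTTC/1: at [53] ⇒ [54]
  DwuX GTGTGGT/0: at [2, 33, 73] ⇒ [2, 33, 73]
  LmaV GGATTGT/5: at [111, 133] ⇒ [116, 138]
  NpsI GTGATCA/7: at [12, 23, 46, 90, 98, 122] ⇒ [19, 30, 53, 97, 105, 129]
  ZebIX CCCTCTG/4: at [66, 140] ⇒ [70, 144]

All cut coordinates (distinct, sorted): [2, 19, 30, 33, 53, 54, 70, 73, 97, 105, 116, 129, 138, 144]

Fragments:
  2→19: 17 bp
  19→30: 11 bp
  30→33: 3 bp
  33→53: 20 bp
  53→54: 1 bp
  54→70: 16 bp
  70→73: 3 bp
  73→97: 24 bp
  97→105: 8 bp
  105→116: 11 bp
  116→129: 13 bp
  129→138: 9 bp
  138→144: 6 bp
  144→2 (wrap): 148-144+2 = 6 bp

[1,3,3,6,6,8,9,11,11,13,16,17,20,24]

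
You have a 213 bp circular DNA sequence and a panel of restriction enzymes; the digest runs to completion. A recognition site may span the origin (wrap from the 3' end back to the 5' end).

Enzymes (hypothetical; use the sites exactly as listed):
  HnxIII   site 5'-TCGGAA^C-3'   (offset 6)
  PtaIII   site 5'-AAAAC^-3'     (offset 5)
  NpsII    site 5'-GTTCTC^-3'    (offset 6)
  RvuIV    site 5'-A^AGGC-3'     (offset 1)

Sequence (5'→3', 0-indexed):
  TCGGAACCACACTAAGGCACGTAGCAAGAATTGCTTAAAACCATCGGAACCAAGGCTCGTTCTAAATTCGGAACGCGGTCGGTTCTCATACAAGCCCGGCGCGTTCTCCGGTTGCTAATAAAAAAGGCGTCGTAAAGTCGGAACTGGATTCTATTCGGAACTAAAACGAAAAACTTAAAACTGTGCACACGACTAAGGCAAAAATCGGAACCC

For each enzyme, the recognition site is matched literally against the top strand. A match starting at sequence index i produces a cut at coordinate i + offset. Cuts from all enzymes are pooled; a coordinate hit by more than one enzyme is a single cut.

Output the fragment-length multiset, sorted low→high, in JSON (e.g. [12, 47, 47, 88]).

Site scan:
  HnxIII TCGGAAC/6: at [0, 43, 67, 137, 154, 204] ⇒ [6, 49, 73, 143, 160, 210]
  PtaIII AAAAC/5: at [36, 162, 169, 176] ⇒ [41, 167, 174, 181]
  NpsII GTTCTC/6: at [81, 102] ⇒ [87, 108]
  RvuIV AAGGC/1: at [13, 51, 123, 194] ⇒ [14, 52, 124, 195]

All cut coordinates (distinct, sorted): [6, 14, 41, 49, 52, 73, 87, 108, 124, 143, 160, 167, 174, 181, 195, 210]

Fragment lengths:
  6→14: 8 bp
  14→41: 27 bp
  41→49: 8 bp
  49→52: 3 bp
  52→73: 21 bp
  73→87: 14 bp
  87→108: 21 bp
  108→124: 16 bp
  124→143: 19 bp
  143→160: 17 bp
  160→167: 7 bp
  167→174: 7 bp
  174→181: 7 bp
  181→195: 14 bp
  195→210: 15 bp
  210→6 (wrap): 213-210+6 = 9 bp

[3,7,7,7,8,8,9,14,14,15,16,17,19,21,21,27]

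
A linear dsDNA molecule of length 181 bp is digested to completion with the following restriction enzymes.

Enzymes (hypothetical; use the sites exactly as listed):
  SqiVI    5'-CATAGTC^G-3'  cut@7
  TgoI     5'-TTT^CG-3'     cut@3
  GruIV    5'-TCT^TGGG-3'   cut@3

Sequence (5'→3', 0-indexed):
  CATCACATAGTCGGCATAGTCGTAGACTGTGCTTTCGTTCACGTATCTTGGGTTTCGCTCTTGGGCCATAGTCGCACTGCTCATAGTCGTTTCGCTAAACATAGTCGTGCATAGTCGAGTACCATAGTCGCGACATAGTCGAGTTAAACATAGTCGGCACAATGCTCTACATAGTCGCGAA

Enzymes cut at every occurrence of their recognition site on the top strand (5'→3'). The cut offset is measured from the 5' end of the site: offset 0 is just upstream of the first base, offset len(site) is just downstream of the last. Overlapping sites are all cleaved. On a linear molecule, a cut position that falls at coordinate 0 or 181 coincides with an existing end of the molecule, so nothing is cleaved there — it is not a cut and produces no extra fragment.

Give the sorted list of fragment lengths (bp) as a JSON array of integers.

Site scan:
  SqiVI CATAGTCG/7: at [5, 14, 66, 81, 99, 109, 122, 133, 148, 169] ⇒ [12, 21, 73, 88, 106, 116, 129, 140, 155, 176]
  TgoI TTTCG/3: at [32, 52, 89] ⇒ [35, 55, 92]
  GruIV TCTTGGG/3: at [45, 58] ⇒ [48, 61]

Pooled cuts: [12, 21, 35, 48, 55, 61, 73, 88, 92, 106, 116, 129, 140, 155, 176]

Fragment lengths:
  [0,12): 12 bp
  [12,21): 9 bp
  [21,35): 14 bp
  [35,48): 13 bp
  [48,55): 7 bp
  [55,61): 6 bp
  [61,73): 12 bp
  [73,88): 15 bp
  [88,92): 4 bp
  [92,106): 14 bp
  [106,116): 10 bp
  [116,129): 13 bp
  [129,140): 11 bp
  [140,155): 15 bp
  [155,176): 21 bp
  [176,181): 5 bp

[4,5,6,7,9,10,11,12,12,13,13,14,14,15,15,21]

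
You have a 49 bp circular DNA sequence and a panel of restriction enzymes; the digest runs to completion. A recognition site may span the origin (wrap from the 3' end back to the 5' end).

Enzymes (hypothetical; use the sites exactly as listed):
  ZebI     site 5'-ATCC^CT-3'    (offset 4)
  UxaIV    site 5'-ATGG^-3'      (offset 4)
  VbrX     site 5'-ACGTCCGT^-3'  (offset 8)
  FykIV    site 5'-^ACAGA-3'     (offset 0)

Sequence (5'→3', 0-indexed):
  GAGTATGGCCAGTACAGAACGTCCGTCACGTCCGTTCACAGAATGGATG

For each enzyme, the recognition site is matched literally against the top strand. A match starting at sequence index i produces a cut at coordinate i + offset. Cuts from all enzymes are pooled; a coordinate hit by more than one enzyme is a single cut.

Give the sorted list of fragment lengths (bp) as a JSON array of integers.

[2,4,5,7,9,9,13]

Site scan:
  ZebI (ATCCCT, off=4): no sites
  UxaIV (ATGG, off=4): starts [4, 42, 46] → cuts [1, 8, 46]
  VbrX (ACGTCCGT, off=8): starts [18, 27] → cuts [26, 35]
  FykIV (ACAGA, off=0): starts [13, 37] → cuts [13, 37]

Pooled cuts: [1, 8, 13, 26, 35, 37, 46]

Fragments:
  1→8: 7 bp
  8→13: 5 bp
  13→26: 13 bp
  26→35: 9 bp
  35→37: 2 bp
  37→46: 9 bp
  46→1 (wrap): 49-46+1 = 4 bp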